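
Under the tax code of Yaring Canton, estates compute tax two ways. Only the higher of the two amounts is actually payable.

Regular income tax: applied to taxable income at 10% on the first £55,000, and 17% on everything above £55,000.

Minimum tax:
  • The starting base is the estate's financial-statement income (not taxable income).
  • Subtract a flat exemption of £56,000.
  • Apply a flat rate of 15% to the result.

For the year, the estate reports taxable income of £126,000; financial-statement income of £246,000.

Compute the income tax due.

£28,500

Regular income tax:
  £55,000 × 10% = £5,500
  £71,000 × 17% = £12,070
  → £17,570

Minimum tax:
  Base (financial-statement income): £246,000
  Less exemption £56,000 → base £190,000
  £190,000 × 15% = £28,500

£28,500 > £17,570, so the minimum tax is the binding amount.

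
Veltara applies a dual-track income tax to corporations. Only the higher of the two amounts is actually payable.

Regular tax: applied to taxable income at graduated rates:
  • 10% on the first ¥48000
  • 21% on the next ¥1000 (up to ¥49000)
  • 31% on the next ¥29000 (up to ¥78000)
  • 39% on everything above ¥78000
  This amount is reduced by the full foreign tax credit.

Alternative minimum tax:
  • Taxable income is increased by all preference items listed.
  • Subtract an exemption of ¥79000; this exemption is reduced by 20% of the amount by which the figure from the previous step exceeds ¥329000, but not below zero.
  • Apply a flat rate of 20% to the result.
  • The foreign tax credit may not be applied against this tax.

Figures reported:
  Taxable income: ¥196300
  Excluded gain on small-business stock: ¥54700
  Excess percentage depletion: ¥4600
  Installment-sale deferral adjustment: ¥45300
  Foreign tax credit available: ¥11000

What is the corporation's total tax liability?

Alternative minimum tax:
  Adjusted income: ¥196300 + ¥54700 + ¥4600 + ¥45300 = ¥300900
  Exemption: ¥300900 ≤ ¥329000, so full ¥79000 applies
  Base: ¥300900 − ¥79000 = ¥221900
  ¥221900 × 20% = ¥44380

Regular tax:
  ¥48000 × 10% = ¥4800
  ¥1000 × 21% = ¥210
  ¥29000 × 31% = ¥8990
  ¥118300 × 39% = ¥46137
  → ¥60137
  Less foreign tax credit ¥11000 → ¥49137

¥49137 > ¥44380, so the regular tax governs.

¥49137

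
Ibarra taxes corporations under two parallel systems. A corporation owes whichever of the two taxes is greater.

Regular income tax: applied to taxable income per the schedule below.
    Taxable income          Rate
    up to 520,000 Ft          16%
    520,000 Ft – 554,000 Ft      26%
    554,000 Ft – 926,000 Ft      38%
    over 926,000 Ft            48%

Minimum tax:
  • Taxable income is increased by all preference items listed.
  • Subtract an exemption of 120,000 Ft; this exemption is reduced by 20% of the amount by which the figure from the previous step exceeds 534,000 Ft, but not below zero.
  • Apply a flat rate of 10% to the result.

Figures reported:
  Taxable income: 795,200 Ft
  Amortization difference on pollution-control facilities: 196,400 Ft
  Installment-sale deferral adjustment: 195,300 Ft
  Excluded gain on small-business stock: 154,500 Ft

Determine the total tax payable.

183,696 Ft

Regular income tax:
  520,000 Ft × 16% = 83,200 Ft
  34,000 Ft × 26% = 8,840 Ft
  241,200 Ft × 38% = 91,656 Ft
  → 183,696 Ft

Minimum tax:
  Adjusted income: 795,200 Ft + 196,400 Ft + 195,300 Ft + 154,500 Ft = 1,341,400 Ft
  Exemption: 20% × (1,341,400 Ft − 534,000 Ft) = 161,480 Ft ≥ 120,000 Ft, so the exemption is fully phased out
  Base: 1,341,400 Ft − 0 Ft = 1,341,400 Ft
  1,341,400 Ft × 10% = 134,140 Ft

183,696 Ft > 134,140 Ft, so the regular income tax governs.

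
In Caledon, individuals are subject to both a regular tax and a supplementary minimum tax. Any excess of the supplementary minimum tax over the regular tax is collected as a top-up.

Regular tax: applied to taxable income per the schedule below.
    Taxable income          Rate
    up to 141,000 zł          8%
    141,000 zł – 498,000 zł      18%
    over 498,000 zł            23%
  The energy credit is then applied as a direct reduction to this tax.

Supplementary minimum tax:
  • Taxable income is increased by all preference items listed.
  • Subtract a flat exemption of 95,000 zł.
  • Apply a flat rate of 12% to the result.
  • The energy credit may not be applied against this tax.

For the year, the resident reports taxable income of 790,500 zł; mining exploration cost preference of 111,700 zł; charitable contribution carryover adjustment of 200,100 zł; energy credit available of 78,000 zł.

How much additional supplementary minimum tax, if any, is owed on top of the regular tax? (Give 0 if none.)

Regular tax:
  141,000 zł × 8% = 11,280 zł
  357,000 zł × 18% = 64,260 zł
  292,500 zł × 23% = 67,275 zł
  → 142,815 zł
  Less energy credit 78,000 zł → 64,815 zł

Supplementary minimum tax:
  Adjusted income: 790,500 zł + 111,700 zł + 200,100 zł = 1,102,300 zł
  Less exemption 95,000 zł → base 1,007,300 zł
  1,007,300 zł × 12% = 120,876 zł

Excess of supplementary minimum tax over regular tax: 120,876 zł − 64,815 zł = 56,061 zł.

56,061 zł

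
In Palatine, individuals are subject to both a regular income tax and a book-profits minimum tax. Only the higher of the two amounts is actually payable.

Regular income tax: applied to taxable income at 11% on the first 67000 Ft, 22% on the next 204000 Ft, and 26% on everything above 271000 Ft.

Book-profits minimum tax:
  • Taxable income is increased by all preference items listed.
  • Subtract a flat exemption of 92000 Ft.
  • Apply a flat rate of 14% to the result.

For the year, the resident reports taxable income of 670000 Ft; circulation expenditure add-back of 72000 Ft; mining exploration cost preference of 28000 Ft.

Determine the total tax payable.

Book-profits minimum tax:
  Adjusted income: 670000 Ft + 72000 Ft + 28000 Ft = 770000 Ft
  Less exemption 92000 Ft → base 678000 Ft
  678000 Ft × 14% = 94920 Ft

Regular income tax:
  67000 Ft × 11% = 7370 Ft
  204000 Ft × 22% = 44880 Ft
  399000 Ft × 26% = 103740 Ft
  → 155990 Ft

155990 Ft > 94920 Ft, so the regular income tax governs.

155990 Ft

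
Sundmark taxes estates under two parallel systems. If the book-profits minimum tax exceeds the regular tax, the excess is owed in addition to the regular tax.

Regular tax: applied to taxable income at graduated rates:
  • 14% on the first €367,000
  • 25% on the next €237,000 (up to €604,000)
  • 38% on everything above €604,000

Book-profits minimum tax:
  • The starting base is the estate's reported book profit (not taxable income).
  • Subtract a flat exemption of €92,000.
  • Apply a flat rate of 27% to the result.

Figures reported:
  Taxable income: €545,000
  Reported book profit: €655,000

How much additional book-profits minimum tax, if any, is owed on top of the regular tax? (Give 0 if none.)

€56,130

Regular tax:
  €367,000 × 14% = €51,380
  €178,000 × 25% = €44,500
  → €95,880

Book-profits minimum tax:
  Base (reported book profit): €655,000
  Less exemption €92,000 → base €563,000
  €563,000 × 27% = €152,010

Excess of book-profits minimum tax over regular tax: €152,010 − €95,880 = €56,130.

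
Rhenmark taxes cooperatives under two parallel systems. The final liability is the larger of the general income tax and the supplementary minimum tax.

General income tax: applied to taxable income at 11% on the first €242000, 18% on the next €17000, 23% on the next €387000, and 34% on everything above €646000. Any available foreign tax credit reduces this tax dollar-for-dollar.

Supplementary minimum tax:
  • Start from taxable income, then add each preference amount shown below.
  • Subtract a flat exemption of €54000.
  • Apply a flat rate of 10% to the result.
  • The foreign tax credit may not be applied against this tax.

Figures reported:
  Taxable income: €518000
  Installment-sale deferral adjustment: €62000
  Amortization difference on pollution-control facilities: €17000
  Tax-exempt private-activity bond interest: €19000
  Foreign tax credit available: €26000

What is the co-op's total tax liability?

General income tax:
  €242000 × 11% = €26620
  €17000 × 18% = €3060
  €259000 × 23% = €59570
  → €89250
  Less foreign tax credit €26000 → €63250

Supplementary minimum tax:
  Adjusted income: €518000 + €62000 + €17000 + €19000 = €616000
  Less exemption €54000 → base €562000
  €562000 × 10% = €56200

€63250 > €56200, so the general income tax governs.

€63250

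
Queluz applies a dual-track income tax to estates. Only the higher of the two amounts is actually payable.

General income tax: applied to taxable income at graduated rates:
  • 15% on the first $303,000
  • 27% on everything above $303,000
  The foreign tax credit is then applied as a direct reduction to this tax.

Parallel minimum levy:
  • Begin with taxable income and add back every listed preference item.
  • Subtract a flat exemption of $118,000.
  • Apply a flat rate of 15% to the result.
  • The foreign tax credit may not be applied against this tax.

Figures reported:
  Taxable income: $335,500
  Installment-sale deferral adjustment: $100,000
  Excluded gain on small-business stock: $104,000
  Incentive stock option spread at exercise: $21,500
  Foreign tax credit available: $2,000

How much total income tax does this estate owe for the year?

$66,450

General income tax:
  $303,000 × 15% = $45,450
  $32,500 × 27% = $8,775
  → $54,225
  Less foreign tax credit $2,000 → $52,225

Parallel minimum levy:
  Adjusted income: $335,500 + $100,000 + $104,000 + $21,500 = $561,000
  Less exemption $118,000 → base $443,000
  $443,000 × 15% = $66,450

$66,450 > $52,225, so the parallel minimum levy is the binding amount.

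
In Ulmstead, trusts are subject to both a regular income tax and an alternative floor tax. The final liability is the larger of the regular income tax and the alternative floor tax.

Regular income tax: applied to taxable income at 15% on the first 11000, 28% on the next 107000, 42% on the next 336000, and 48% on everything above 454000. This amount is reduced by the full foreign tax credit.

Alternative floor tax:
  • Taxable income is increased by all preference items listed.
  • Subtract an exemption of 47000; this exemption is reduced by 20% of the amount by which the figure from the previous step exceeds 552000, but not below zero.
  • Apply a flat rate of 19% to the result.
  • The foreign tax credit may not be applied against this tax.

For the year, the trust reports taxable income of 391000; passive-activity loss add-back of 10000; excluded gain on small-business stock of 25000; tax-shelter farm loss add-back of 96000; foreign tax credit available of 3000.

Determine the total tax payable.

143270

Alternative floor tax:
  Adjusted income: 391000 + 10000 + 25000 + 96000 = 522000
  Exemption: 522000 ≤ 552000, so full 47000 applies
  Base: 522000 − 47000 = 475000
  475000 × 19% = 90250

Regular income tax:
  11000 × 15% = 1650
  107000 × 28% = 29960
  273000 × 42% = 114660
  → 146270
  Less foreign tax credit 3000 → 143270

143270 > 90250, so the regular income tax governs.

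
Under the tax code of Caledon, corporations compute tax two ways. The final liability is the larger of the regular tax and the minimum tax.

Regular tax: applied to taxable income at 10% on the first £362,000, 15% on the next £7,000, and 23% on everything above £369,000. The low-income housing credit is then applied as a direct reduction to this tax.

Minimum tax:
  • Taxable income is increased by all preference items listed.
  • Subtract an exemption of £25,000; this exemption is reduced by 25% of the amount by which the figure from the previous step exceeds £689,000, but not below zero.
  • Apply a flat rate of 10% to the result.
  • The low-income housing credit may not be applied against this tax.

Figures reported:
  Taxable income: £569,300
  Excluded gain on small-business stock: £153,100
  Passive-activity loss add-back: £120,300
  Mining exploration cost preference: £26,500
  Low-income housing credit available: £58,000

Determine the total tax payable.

Regular tax:
  £362,000 × 10% = £36,200
  £7,000 × 15% = £1,050
  £200,300 × 23% = £46,069
  → £83,319
  Less low-income housing credit £58,000 → £25,319

Minimum tax:
  Adjusted income: £569,300 + £153,100 + £120,300 + £26,500 = £869,200
  Exemption: 25% × (£869,200 − £689,000) = £45,050 ≥ £25,000, so the exemption is fully phased out
  Base: £869,200 − £0 = £869,200
  £869,200 × 10% = £86,920

£86,920 > £25,319, so the minimum tax is the binding amount.

£86,920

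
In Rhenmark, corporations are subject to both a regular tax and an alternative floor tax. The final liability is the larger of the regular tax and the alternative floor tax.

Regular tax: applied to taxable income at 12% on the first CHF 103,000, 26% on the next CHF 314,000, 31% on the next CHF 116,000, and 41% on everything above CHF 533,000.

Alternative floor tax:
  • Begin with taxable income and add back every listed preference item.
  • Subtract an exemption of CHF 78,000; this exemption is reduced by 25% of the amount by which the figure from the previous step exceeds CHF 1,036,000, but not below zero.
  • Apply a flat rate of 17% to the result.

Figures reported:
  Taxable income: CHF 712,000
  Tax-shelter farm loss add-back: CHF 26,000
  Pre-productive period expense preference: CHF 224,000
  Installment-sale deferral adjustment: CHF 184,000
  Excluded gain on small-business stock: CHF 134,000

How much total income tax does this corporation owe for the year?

CHF 214,710

Regular tax:
  CHF 103,000 × 12% = CHF 12,360
  CHF 314,000 × 26% = CHF 81,640
  CHF 116,000 × 31% = CHF 35,960
  CHF 179,000 × 41% = CHF 73,390
  → CHF 203,350

Alternative floor tax:
  Adjusted income: CHF 712,000 + CHF 26,000 + CHF 224,000 + CHF 184,000 + CHF 134,000 = CHF 1,280,000
  Exemption: CHF 78,000 − 25% × (CHF 1,280,000 − CHF 1,036,000) = CHF 78,000 − CHF 61,000 = CHF 17,000
  Base: CHF 1,280,000 − CHF 17,000 = CHF 1,263,000
  CHF 1,263,000 × 17% = CHF 214,710

CHF 214,710 > CHF 203,350, so the alternative floor tax is the binding amount.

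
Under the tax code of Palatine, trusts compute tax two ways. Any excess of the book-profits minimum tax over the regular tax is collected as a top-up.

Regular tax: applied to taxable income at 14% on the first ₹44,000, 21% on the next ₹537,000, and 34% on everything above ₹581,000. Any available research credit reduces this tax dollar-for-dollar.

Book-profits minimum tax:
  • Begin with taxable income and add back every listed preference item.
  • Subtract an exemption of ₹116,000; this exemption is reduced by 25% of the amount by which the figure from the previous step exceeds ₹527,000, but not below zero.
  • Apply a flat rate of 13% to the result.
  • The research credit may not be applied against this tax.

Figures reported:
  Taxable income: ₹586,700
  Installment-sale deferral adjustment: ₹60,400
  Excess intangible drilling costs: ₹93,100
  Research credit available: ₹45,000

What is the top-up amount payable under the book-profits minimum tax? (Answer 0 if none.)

₹12,207

Book-profits minimum tax:
  Adjusted income: ₹586,700 + ₹60,400 + ₹93,100 = ₹740,200
  Exemption: ₹116,000 − 25% × (₹740,200 − ₹527,000) = ₹116,000 − ₹53,300 = ₹62,700
  Base: ₹740,200 − ₹62,700 = ₹677,500
  ₹677,500 × 13% = ₹88,075

Regular tax:
  ₹44,000 × 14% = ₹6,160
  ₹537,000 × 21% = ₹112,770
  ₹5,700 × 34% = ₹1,938
  → ₹120,868
  Less research credit ₹45,000 → ₹75,868

Excess of book-profits minimum tax over regular tax: ₹88,075 − ₹75,868 = ₹12,207.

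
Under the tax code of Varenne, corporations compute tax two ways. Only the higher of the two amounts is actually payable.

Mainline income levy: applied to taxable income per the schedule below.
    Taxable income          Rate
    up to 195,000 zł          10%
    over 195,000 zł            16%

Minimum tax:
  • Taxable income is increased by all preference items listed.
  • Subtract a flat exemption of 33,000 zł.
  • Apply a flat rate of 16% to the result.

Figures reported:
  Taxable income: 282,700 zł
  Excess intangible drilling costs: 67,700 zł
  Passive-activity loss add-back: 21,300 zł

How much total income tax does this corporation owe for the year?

54,192 zł

Mainline income levy:
  195,000 zł × 10% = 19,500 zł
  87,700 zł × 16% = 14,032 zł
  → 33,532 zł

Minimum tax:
  Adjusted income: 282,700 zł + 67,700 zł + 21,300 zł = 371,700 zł
  Less exemption 33,000 zł → base 338,700 zł
  338,700 zł × 16% = 54,192 zł

54,192 zł > 33,532 zł, so the minimum tax is the binding amount.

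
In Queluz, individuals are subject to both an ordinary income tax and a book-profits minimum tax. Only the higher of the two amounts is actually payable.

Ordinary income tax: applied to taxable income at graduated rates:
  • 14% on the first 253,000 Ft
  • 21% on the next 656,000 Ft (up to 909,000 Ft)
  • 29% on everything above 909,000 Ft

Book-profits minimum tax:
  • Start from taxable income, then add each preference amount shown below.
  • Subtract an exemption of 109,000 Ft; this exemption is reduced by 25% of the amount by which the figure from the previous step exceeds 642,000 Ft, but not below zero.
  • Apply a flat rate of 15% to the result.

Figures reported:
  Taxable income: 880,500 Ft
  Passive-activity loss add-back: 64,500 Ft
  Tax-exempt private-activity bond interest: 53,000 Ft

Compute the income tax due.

167,195 Ft

Ordinary income tax:
  253,000 Ft × 14% = 35,420 Ft
  627,500 Ft × 21% = 131,775 Ft
  → 167,195 Ft

Book-profits minimum tax:
  Adjusted income: 880,500 Ft + 64,500 Ft + 53,000 Ft = 998,000 Ft
  Exemption: 109,000 Ft − 25% × (998,000 Ft − 642,000 Ft) = 109,000 Ft − 89,000 Ft = 20,000 Ft
  Base: 998,000 Ft − 20,000 Ft = 978,000 Ft
  978,000 Ft × 15% = 146,700 Ft

167,195 Ft > 146,700 Ft, so the ordinary income tax governs.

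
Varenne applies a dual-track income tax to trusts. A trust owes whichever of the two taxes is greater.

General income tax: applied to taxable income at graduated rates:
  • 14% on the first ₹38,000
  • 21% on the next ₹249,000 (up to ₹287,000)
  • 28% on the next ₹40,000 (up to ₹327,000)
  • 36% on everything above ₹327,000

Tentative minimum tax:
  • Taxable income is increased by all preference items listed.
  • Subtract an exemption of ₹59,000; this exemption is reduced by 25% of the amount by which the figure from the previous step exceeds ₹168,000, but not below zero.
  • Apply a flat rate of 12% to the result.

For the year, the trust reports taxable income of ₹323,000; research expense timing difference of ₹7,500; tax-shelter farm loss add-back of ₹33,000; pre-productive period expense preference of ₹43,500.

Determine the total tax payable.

General income tax:
  ₹38,000 × 14% = ₹5,320
  ₹249,000 × 21% = ₹52,290
  ₹36,000 × 28% = ₹10,080
  → ₹67,690

Tentative minimum tax:
  Adjusted income: ₹323,000 + ₹7,500 + ₹33,000 + ₹43,500 = ₹407,000
  Exemption: 25% × (₹407,000 − ₹168,000) = ₹59,750 ≥ ₹59,000, so the exemption is fully phased out
  Base: ₹407,000 − ₹0 = ₹407,000
  ₹407,000 × 12% = ₹48,840

₹67,690 > ₹48,840, so the general income tax governs.

₹67,690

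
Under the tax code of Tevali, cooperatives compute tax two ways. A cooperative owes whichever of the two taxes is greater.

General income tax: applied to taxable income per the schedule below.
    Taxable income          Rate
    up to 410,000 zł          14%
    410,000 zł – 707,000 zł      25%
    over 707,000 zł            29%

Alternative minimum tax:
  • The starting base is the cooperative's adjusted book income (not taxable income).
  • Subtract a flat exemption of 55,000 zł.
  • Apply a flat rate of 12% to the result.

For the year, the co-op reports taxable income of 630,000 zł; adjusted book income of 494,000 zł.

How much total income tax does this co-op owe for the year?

112,400 zł

Alternative minimum tax:
  Base (adjusted book income): 494,000 zł
  Less exemption 55,000 zł → base 439,000 zł
  439,000 zł × 12% = 52,680 zł

General income tax:
  410,000 zł × 14% = 57,400 zł
  220,000 zł × 25% = 55,000 zł
  → 112,400 zł

112,400 zł > 52,680 zł, so the general income tax governs.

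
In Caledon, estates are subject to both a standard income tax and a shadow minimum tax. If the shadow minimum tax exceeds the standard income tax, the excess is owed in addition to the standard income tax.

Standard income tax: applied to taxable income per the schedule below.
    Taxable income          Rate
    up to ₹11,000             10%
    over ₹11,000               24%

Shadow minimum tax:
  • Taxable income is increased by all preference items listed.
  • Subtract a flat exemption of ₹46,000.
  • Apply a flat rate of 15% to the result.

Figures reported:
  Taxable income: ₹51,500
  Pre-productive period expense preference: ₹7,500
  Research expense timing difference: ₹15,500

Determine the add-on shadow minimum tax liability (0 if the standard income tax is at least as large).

Standard income tax:
  ₹11,000 × 10% = ₹1,100
  ₹40,500 × 24% = ₹9,720
  → ₹10,820

Shadow minimum tax:
  Adjusted income: ₹51,500 + ₹7,500 + ₹15,500 = ₹74,500
  Less exemption ₹46,000 → base ₹28,500
  ₹28,500 × 15% = ₹4,275

₹4,275 ≤ ₹10,820, so no add-on is due.

₹0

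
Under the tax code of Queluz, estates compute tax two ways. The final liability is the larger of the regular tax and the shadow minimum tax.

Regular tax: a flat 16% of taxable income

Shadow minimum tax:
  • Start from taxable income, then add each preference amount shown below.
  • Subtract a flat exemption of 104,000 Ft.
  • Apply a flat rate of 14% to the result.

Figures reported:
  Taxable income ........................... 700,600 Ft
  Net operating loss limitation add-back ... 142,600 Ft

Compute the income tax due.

Shadow minimum tax:
  Adjusted income: 700,600 Ft + 142,600 Ft = 843,200 Ft
  Less exemption 104,000 Ft → base 739,200 Ft
  739,200 Ft × 14% = 103,488 Ft

Regular tax:
  700,600 Ft × 16% = 112,096 Ft

112,096 Ft > 103,488 Ft, so the regular tax governs.

112,096 Ft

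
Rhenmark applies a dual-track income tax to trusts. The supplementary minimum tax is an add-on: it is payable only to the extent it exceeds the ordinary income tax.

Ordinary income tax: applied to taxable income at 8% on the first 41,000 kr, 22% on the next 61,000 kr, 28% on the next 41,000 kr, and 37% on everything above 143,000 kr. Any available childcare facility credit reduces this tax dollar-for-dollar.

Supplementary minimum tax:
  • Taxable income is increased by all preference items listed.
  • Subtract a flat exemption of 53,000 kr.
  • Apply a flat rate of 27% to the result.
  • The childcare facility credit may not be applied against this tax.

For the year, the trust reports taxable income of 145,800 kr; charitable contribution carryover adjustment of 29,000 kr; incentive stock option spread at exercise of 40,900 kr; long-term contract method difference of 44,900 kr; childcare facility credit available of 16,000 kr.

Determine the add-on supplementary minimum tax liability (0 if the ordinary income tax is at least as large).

42,836 kr

Supplementary minimum tax:
  Adjusted income: 145,800 kr + 29,000 kr + 40,900 kr + 44,900 kr = 260,600 kr
  Less exemption 53,000 kr → base 207,600 kr
  207,600 kr × 27% = 56,052 kr

Ordinary income tax:
  41,000 kr × 8% = 3,280 kr
  61,000 kr × 22% = 13,420 kr
  41,000 kr × 28% = 11,480 kr
  2,800 kr × 37% = 1,036 kr
  → 29,216 kr
  Less childcare facility credit 16,000 kr → 13,216 kr

Excess of supplementary minimum tax over ordinary income tax: 56,052 kr − 13,216 kr = 42,836 kr.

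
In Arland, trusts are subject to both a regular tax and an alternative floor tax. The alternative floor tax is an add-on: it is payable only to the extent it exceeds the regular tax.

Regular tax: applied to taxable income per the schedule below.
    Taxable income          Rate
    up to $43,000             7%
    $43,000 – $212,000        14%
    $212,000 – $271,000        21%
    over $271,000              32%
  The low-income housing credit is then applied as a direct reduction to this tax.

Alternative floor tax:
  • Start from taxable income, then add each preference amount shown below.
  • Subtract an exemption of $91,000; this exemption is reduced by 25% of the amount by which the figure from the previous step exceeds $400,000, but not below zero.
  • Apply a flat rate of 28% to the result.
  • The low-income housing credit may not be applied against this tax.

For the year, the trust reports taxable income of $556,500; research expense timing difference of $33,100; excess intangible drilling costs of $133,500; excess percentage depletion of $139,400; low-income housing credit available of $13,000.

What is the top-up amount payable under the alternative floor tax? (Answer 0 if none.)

$124,080

Regular tax:
  $43,000 × 7% = $3,010
  $169,000 × 14% = $23,660
  $59,000 × 21% = $12,390
  $285,500 × 32% = $91,360
  → $130,420
  Less low-income housing credit $13,000 → $117,420

Alternative floor tax:
  Adjusted income: $556,500 + $33,100 + $133,500 + $139,400 = $862,500
  Exemption: 25% × ($862,500 − $400,000) = $115,625 ≥ $91,000, so the exemption is fully phased out
  Base: $862,500 − $0 = $862,500
  $862,500 × 28% = $241,500

Excess of alternative floor tax over regular tax: $241,500 − $117,420 = $124,080.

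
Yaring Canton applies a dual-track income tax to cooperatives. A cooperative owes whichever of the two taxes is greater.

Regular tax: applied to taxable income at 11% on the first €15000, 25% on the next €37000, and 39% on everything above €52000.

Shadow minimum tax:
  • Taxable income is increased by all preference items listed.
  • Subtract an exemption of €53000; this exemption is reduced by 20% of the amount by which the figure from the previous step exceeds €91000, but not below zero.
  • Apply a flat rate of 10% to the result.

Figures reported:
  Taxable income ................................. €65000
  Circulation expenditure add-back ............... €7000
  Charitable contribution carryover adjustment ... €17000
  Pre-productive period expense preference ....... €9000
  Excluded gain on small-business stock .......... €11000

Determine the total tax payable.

€15970

Shadow minimum tax:
  Adjusted income: €65000 + €7000 + €17000 + €9000 + €11000 = €109000
  Exemption: €53000 − 20% × (€109000 − €91000) = €53000 − €3600 = €49400
  Base: €109000 − €49400 = €59600
  €59600 × 10% = €5960

Regular tax:
  €15000 × 11% = €1650
  €37000 × 25% = €9250
  €13000 × 39% = €5070
  → €15970

€15970 > €5960, so the regular tax governs.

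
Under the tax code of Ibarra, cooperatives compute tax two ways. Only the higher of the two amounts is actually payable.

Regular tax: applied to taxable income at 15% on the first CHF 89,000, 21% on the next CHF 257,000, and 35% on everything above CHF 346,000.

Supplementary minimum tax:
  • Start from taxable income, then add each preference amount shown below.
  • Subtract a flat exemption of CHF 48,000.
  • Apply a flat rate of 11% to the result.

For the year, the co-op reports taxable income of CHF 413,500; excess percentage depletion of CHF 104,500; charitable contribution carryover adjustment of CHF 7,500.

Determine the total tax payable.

Regular tax:
  CHF 89,000 × 15% = CHF 13,350
  CHF 257,000 × 21% = CHF 53,970
  CHF 67,500 × 35% = CHF 23,625
  → CHF 90,945

Supplementary minimum tax:
  Adjusted income: CHF 413,500 + CHF 104,500 + CHF 7,500 = CHF 525,500
  Less exemption CHF 48,000 → base CHF 477,500
  CHF 477,500 × 11% = CHF 52,525

CHF 90,945 > CHF 52,525, so the regular tax governs.

CHF 90,945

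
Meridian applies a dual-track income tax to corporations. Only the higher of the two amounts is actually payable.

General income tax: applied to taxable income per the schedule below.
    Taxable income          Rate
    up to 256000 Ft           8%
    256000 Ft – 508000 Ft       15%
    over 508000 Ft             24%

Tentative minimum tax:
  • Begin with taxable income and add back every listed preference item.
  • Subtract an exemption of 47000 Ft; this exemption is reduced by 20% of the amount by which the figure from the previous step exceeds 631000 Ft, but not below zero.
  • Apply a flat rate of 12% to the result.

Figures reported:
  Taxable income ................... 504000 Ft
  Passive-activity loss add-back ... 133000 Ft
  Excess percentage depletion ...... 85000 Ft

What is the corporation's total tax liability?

83184 Ft

General income tax:
  256000 Ft × 8% = 20480 Ft
  248000 Ft × 15% = 37200 Ft
  → 57680 Ft

Tentative minimum tax:
  Adjusted income: 504000 Ft + 133000 Ft + 85000 Ft = 722000 Ft
  Exemption: 47000 Ft − 20% × (722000 Ft − 631000 Ft) = 47000 Ft − 18200 Ft = 28800 Ft
  Base: 722000 Ft − 28800 Ft = 693200 Ft
  693200 Ft × 12% = 83184 Ft

83184 Ft > 57680 Ft, so the tentative minimum tax is the binding amount.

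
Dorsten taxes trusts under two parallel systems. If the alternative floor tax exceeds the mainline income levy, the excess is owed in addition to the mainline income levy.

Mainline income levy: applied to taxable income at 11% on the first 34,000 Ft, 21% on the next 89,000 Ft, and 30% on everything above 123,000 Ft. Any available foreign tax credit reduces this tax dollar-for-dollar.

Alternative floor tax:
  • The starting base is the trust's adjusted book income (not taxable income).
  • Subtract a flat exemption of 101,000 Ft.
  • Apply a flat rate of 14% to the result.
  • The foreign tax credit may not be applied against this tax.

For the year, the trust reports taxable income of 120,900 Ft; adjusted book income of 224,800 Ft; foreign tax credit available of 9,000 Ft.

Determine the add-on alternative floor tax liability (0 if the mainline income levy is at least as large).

4,343 Ft

Alternative floor tax:
  Base (adjusted book income): 224,800 Ft
  Less exemption 101,000 Ft → base 123,800 Ft
  123,800 Ft × 14% = 17,332 Ft

Mainline income levy:
  34,000 Ft × 11% = 3,740 Ft
  86,900 Ft × 21% = 18,249 Ft
  → 21,989 Ft
  Less foreign tax credit 9,000 Ft → 12,989 Ft

Excess of alternative floor tax over mainline income levy: 17,332 Ft − 12,989 Ft = 4,343 Ft.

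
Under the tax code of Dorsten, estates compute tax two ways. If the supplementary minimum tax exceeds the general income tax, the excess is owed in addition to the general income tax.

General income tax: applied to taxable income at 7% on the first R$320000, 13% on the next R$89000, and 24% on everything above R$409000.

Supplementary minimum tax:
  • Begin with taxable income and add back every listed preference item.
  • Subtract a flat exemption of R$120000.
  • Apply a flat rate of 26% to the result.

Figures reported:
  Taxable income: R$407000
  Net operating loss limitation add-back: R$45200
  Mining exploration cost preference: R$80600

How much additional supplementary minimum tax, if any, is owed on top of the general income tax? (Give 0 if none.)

Supplementary minimum tax:
  Adjusted income: R$407000 + R$45200 + R$80600 = R$532800
  Less exemption R$120000 → base R$412800
  R$412800 × 26% = R$107328

General income tax:
  R$320000 × 7% = R$22400
  R$87000 × 13% = R$11310
  → R$33710

Excess of supplementary minimum tax over general income tax: R$107328 − R$33710 = R$73618.

R$73618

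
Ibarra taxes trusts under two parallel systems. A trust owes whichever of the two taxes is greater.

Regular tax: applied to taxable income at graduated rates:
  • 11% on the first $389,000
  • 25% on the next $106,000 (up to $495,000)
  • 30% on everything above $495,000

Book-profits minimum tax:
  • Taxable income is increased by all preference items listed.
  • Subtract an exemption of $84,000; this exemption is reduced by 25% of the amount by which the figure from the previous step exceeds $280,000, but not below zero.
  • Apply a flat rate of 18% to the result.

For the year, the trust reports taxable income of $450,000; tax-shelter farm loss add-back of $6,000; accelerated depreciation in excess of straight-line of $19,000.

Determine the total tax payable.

Regular tax:
  $389,000 × 11% = $42,790
  $61,000 × 25% = $15,250
  → $58,040

Book-profits minimum tax:
  Adjusted income: $450,000 + $6,000 + $19,000 = $475,000
  Exemption: $84,000 − 25% × ($475,000 − $280,000) = $84,000 − $48,750 = $35,250
  Base: $475,000 − $35,250 = $439,750
  $439,750 × 18% = $79,155

$79,155 > $58,040, so the book-profits minimum tax is the binding amount.

$79,155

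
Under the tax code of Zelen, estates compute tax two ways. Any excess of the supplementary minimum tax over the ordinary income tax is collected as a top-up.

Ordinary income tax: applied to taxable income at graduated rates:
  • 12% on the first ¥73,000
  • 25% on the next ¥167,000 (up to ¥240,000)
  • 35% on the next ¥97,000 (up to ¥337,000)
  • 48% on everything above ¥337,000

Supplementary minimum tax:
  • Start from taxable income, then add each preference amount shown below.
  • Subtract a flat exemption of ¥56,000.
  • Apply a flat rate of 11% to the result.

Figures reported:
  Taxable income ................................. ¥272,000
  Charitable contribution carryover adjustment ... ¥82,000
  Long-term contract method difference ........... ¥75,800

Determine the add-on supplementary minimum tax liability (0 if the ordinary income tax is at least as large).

¥0

Supplementary minimum tax:
  Adjusted income: ¥272,000 + ¥82,000 + ¥75,800 = ¥429,800
  Less exemption ¥56,000 → base ¥373,800
  ¥373,800 × 11% = ¥41,118

Ordinary income tax:
  ¥73,000 × 12% = ¥8,760
  ¥167,000 × 25% = ¥41,750
  ¥32,000 × 35% = ¥11,200
  → ¥61,710

¥41,118 ≤ ¥61,710, so no add-on is due.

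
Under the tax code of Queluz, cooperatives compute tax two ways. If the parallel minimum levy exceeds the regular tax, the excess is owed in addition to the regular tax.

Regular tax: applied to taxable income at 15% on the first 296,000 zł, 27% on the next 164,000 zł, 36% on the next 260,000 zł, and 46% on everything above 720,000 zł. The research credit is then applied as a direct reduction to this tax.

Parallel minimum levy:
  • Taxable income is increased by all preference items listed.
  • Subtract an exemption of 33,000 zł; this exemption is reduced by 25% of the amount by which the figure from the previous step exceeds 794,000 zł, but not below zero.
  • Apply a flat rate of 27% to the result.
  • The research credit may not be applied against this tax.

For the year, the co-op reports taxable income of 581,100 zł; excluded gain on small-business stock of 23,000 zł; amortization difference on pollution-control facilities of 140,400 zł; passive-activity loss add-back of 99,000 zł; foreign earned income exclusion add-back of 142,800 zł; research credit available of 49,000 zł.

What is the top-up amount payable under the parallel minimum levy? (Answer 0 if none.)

Regular tax:
  296,000 zł × 15% = 44,400 zł
  164,000 zł × 27% = 44,280 zł
  121,100 zł × 36% = 43,596 zł
  → 132,276 zł
  Less research credit 49,000 zł → 83,276 zł

Parallel minimum levy:
  Adjusted income: 581,100 zł + 23,000 zł + 140,400 zł + 99,000 zł + 142,800 zł = 986,300 zł
  Exemption: 25% × (986,300 zł − 794,000 zł) = 48,075 zł ≥ 33,000 zł, so the exemption is fully phased out
  Base: 986,300 zł − 0 zł = 986,300 zł
  986,300 zł × 27% = 266,301 zł

Excess of parallel minimum levy over regular tax: 266,301 zł − 83,276 zł = 183,025 zł.

183,025 zł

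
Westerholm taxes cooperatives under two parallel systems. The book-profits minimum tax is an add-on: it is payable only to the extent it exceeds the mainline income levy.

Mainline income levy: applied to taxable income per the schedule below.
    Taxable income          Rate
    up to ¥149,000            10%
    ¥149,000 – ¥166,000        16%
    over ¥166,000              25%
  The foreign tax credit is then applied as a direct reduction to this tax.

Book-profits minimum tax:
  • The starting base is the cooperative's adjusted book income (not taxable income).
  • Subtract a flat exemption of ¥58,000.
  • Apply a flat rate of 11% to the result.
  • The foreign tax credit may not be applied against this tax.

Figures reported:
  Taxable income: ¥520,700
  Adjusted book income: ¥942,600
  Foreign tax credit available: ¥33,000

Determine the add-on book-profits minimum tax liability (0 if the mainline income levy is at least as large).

¥24,011

Mainline income levy:
  ¥149,000 × 10% = ¥14,900
  ¥17,000 × 16% = ¥2,720
  ¥354,700 × 25% = ¥88,675
  → ¥106,295
  Less foreign tax credit ¥33,000 → ¥73,295

Book-profits minimum tax:
  Base (adjusted book income): ¥942,600
  Less exemption ¥58,000 → base ¥884,600
  ¥884,600 × 11% = ¥97,306

Excess of book-profits minimum tax over mainline income levy: ¥97,306 − ¥73,295 = ¥24,011.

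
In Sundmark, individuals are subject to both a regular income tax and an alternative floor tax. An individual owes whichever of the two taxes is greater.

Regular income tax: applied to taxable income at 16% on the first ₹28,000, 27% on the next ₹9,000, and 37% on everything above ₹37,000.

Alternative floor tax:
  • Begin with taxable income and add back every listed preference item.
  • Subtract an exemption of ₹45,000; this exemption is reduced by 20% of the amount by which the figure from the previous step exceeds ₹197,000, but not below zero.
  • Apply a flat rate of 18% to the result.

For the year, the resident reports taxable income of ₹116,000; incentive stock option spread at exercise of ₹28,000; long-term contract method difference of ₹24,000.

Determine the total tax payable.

₹36,140

Alternative floor tax:
  Adjusted income: ₹116,000 + ₹28,000 + ₹24,000 = ₹168,000
  Exemption: ₹168,000 ≤ ₹197,000, so full ₹45,000 applies
  Base: ₹168,000 − ₹45,000 = ₹123,000
  ₹123,000 × 18% = ₹22,140

Regular income tax:
  ₹28,000 × 16% = ₹4,480
  ₹9,000 × 27% = ₹2,430
  ₹79,000 × 37% = ₹29,230
  → ₹36,140

₹36,140 > ₹22,140, so the regular income tax governs.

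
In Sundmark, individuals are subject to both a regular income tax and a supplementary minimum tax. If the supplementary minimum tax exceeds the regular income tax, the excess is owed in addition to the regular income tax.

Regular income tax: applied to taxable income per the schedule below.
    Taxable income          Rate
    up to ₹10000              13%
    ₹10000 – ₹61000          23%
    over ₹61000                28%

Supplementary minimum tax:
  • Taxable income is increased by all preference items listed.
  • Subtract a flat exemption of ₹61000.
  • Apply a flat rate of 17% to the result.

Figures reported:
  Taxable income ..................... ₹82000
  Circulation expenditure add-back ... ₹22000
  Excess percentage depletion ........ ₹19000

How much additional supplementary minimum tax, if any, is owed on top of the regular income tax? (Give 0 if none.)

Supplementary minimum tax:
  Adjusted income: ₹82000 + ₹22000 + ₹19000 = ₹123000
  Less exemption ₹61000 → base ₹62000
  ₹62000 × 17% = ₹10540

Regular income tax:
  ₹10000 × 13% = ₹1300
  ₹51000 × 23% = ₹11730
  ₹21000 × 28% = ₹5880
  → ₹18910

₹10540 ≤ ₹18910, so no add-on is due.

₹0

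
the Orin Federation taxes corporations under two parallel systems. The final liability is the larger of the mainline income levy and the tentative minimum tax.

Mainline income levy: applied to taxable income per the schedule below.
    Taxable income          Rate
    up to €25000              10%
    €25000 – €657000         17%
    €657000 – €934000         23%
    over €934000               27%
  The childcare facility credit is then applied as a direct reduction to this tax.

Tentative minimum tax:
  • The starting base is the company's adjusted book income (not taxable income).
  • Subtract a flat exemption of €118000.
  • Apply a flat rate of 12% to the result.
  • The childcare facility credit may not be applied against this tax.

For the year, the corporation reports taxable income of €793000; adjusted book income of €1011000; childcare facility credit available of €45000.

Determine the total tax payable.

Tentative minimum tax:
  Base (adjusted book income): €1011000
  Less exemption €118000 → base €893000
  €893000 × 12% = €107160

Mainline income levy:
  €25000 × 10% = €2500
  €632000 × 17% = €107440
  €136000 × 23% = €31280
  → €141220
  Less childcare facility credit €45000 → €96220

€107160 > €96220, so the tentative minimum tax is the binding amount.

€107160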